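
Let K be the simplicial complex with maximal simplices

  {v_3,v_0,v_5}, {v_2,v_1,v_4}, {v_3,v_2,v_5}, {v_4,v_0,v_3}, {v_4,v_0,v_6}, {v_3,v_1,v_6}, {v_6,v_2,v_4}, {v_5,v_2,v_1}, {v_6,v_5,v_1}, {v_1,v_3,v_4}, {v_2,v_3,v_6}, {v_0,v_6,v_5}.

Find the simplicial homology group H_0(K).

H_0 = Z.

Order the vertices as v_0 < v_1 < v_2 < v_3 < v_4 < v_5 < v_6. Listing each simplex with vertices in this order, K has dimension 2 with simplices:

  0-simplices (7): [v_0], [v_1], [v_2], [v_3], [v_4], [v_5], [v_6]
  1-simplices (18): (18 of them)
  2-simplices (12): (12 of them)

giving chain groups C_0 ≅ Z^7, C_1 ≅ Z^18, C_2 ≅ Z^12.

The boundary map ∂_1: C_1 → C_0 is given by ∂[p,q] = [q] − [p]. For instance
  ∂[v_5,v_6] = [v_6] − [v_5].
The 7×18 boundary matrix has rank 6 and Smith normal form diag(1,1,1,1,1,1).

∂_2: C_2 → C_1 maps a triangle to the signed sum of its edges. For instance
  ∂[v_1,v_3,v_4] = [v_3,v_4] − [v_1,v_4] + [v_1,v_3],
  ∂[v_0,v_4,v_6] = [v_4,v_6] − [v_0,v_6] + [v_0,v_4].
This gives a 18×12 integer matrix of rank 12; reducing to Smith normal form yields diagonal entries (1,1,1,1,1,1,1,1,1,1,1,2).

Now H_k = ker ∂_k / im ∂_{k+1}, so:

  H_0: rank C_0 − rank ∂_1 = 7 − 6 = 1, and the invariant factors of ∂_1 are all 1, so H_0 ≅ Z.

(K is a triangulation of the real projective plane RP^2.)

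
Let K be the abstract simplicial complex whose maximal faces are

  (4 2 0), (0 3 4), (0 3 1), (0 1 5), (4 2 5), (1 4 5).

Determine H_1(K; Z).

H_1 ≅ Z.

Fix the vertex order 0 < 1 < 2 < 3 < 4 < 5 and write every simplex with vertices in increasing order. Then dim K = 2 and the simplices of K are:

  0-simplices (6): [0], [1], [2], [3], [4], [5]
  1-simplices (12): [0,1], [0,2], [0,3], [0,4], [0,5], [1,3], [1,4], [1,5], [2,4], [2,5], [3,4], [4,5]
  2-simplices (6): [0,1,3], [0,1,5], [0,2,4], [0,3,4], [1,4,5], [2,4,5]

giving chain groups C_0 ≅ Z^6, C_1 ≅ Z^12, C_2 ≅ Z^6.

Boundary ∂_1: C_1 → C_0 sends each edge [p,q] (with p < q) to q − p. For instance
  ∂[0,4] = [4] − [0].
The 6×12 boundary matrix has rank 5 and Smith normal form diag(1,1,1,1,1).

The boundary map ∂_2: C_2 → C_1 acts by ∂[p,q,r] = [q,r] − [p,r] + [p,q]. For instance
  ∂[0,1,3] = [1,3] − [0,3] + [0,1],
  ∂[1,4,5] = [4,5] − [1,5] + [1,4].
The 12×6 boundary matrix has rank 6 and Smith normal form diag(1,1,1,1,1,1).

Computing H_k = (kernel of ∂_k) / (image of ∂_{k+1}):

  H_1: rank ker ∂_1 − rank ∂_2 = (12 − 5) − 6 = 1, and the invariant factors of ∂_2 are all 1, so H_1 ≅ Z.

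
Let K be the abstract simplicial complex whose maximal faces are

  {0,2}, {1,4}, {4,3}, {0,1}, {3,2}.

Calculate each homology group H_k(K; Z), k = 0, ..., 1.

Take the total order 0 < 1 < 2 < 3 < 4 on the vertex set. Then K (dimension 1) consists of the simplices:

  0-simplices (5): [0], [1], [2], [3], [4]
  1-simplices (5): [0,1], [0,2], [1,4], [2,3], [3,4]

Hence C_0 ≅ Z^5, C_1 ≅ Z^5.

∂_1: C_1 → C_0 maps an edge to its endpoints' difference, ∂[p,q] = q − p. For instance
  ∂[0,1] = [1] − [0].
This gives a 5×5 integer matrix of rank 4; reducing to Smith normal form yields diagonal entries (1,1,1,1).

From H_k ≅ ker(∂_k) / im(∂_{k+1}) we obtain:

  H_0: rank C_0 − rank ∂_1 = 5 − 4 = 1, and the invariant factors of ∂_1 are all 1, so H_0 = Z.
  H_1: rank ker ∂_1 − rank ∂_2 = (5 − 4) − 0 = 1, and there is no ∂_2, so H_1 = Z.

As a check, the Euler characteristic is 5 − 5 = 0, which agrees with 1 − 1 = 0.

H_0 ≅ Z,  H_1 ≅ Z.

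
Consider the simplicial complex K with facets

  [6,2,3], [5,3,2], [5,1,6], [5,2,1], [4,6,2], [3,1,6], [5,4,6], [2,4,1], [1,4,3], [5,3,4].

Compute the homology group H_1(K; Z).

K has 6 vertices, 15 edges, 10 triangles.
rank ∂_1 = 5, rank ∂_2 = 10 ⇒ b_1 = 15 − 5 − 10 = 0; ∂_2 has invariant factor(s) [2] giving torsion. So H_1 = Z/2.

H_1 ≅ Z/2.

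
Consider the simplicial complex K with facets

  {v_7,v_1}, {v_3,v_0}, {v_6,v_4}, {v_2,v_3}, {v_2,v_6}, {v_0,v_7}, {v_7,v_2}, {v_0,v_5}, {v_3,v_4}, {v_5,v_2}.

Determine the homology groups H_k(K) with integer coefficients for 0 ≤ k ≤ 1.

Take the total order v_0 < v_1 < v_2 < v_3 < v_4 < v_5 < v_6 < v_7 on the vertex set. Then K (dimension 1) consists of the simplices:

  0-simplices (8): [v_0], [v_1], [v_2], [v_3], [v_4], [v_5], [v_6], [v_7]
  1-simplices (10): [v_0,v_3], [v_0,v_5], [v_0,v_7], [v_1,v_7], [v_2,v_3], [v_2,v_5], [v_2,v_6], [v_2,v_7], [v_3,v_4], [v_4,v_6]

giving chain groups C_0 ≅ Z^8, C_1 ≅ Z^10.

∂_1: C_1 → C_0 maps an edge to its endpoints' difference, ∂[p,q] = q − p. For instance
  ∂[v_0,v_7] = [v_7] − [v_0].
This gives a 8×10 integer matrix of rank 7; reducing to Smith normal form yields diagonal entries (1,1,1,1,1,1,1).

Computing H_k = (kernel of ∂_k) / (image of ∂_{k+1}):

  H_0: rank C_0 − rank ∂_1 = 8 − 7 = 1, and the invariant factors of ∂_1 are all 1, so H_0 ≅ Z.
  H_1: rank ker ∂_1 − rank ∂_2 = (10 − 7) − 0 = 3, and there is no ∂_2, so H_1 ≅ Z^3.

H_0 ≅ Z,  H_1 ≅ Z^3.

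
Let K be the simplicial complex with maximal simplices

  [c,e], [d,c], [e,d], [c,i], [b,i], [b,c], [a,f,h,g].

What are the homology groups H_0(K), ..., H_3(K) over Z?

Take the total order a < b < c < d < e < f < g < h < i on the vertex set. Then K (dimension 3) consists of the simplices:

  0-simplices (9): a, b, c, d, e, f, g, h, i
  1-simplices (12): af, ag, ah, bc, bi, cd, ce, ci, de, fg, fh, gh
  2-simplices (4): afg, afh, agh, fgh
  3-simplices (1): afgh

so the chain groups are C_0 ≅ Z^9, C_1 ≅ Z^12, C_2 ≅ Z^4, C_3 ≅ Z^1.

Boundary ∂_1: C_1 → C_0 sends each edge [p,q] (with p < q) to q − p.
The resulting 9×12 matrix has rank 7, and its Smith normal form has invariant factors (1,1,1,1,1,1,1).

∂_2: C_2 → C_1 maps a triangle to the signed sum of its edges. For instance
  ∂agh = gh − ah + ag,
  ∂afh = fh − ah + af.
As a 12×4 matrix over Z this has rank 3, with invariant factors (1,1,1).

Boundary ∂_3: C_3 → C_2 sends each 3-simplex σ to the alternating sum Σ_i (−1)^i (σ with its i-th vertex removed). For instance
  ∂afgh = fgh − agh + afh − afg.
As a 4×1 matrix over Z this has rank 1, with invariant factors (1).

Now H_k = ker ∂_k / im ∂_{k+1}, so:

  H_0: rank C_0 − rank ∂_1 = 9 − 7 = 2, and the invariant factors of ∂_1 are all 1, so H_0 ≅ Z^2.
  H_1: rank ker ∂_1 − rank ∂_2 = (12 − 7) − 3 = 2, and the invariant factors of ∂_2 are all 1, so H_1 ≅ Z^2.
  H_2: rank ker ∂_2 − rank ∂_3 = (4 − 3) − 1 = 0, and the invariant factors of ∂_3 are all 1, so H_2 ≅ 0.
  H_3: rank ker ∂_3 − rank ∂_4 = (1 − 1) − 0 = 0, and there is no ∂_4, so H_3 ≅ 0.

H_0 ≅ Z^2,  H_1 ≅ Z^2,  H_2 = 0,  H_3 = 0.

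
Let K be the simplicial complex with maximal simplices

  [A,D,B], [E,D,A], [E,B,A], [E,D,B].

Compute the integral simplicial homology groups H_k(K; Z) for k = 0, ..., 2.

Take the total order A < B < D < E on the vertex set. Then K (dimension 2) consists of the simplices:

  0-simplices (4): A, B, D, E
  1-simplices (6): AB, AD, AE, BD, BE, DE
  2-simplices (4): ABD, ABE, ADE, BDE

Hence C_0 ≅ Z^4, C_1 ≅ Z^6, C_2 ≅ Z^4.

The boundary map ∂_1: C_1 → C_0 maps an edge to its endpoints' difference, ∂[p,q] = q − p.
As a 4×6 matrix over Z this has rank 3, with invariant factors (1,1,1).

Boundary ∂_2: C_2 → C_1 maps a triangle to the signed sum of its edges. For instance
  ∂BDE = DE − BE + BD,
  ∂ADE = DE − AE + AD.
As a 6×4 matrix over Z this has rank 3, with invariant factors (1,1,1).

Reading off H_k = ker ∂_k / im ∂_{k+1}:

  H_0: rank C_0 − rank ∂_1 = 4 − 3 = 1, and the invariant factors of ∂_1 are all 1, so H_0 ≅ Z.
  H_1: rank ker ∂_1 − rank ∂_2 = (6 − 3) − 3 = 0, and the invariant factors of ∂_2 are all 1, so H_1 ≅ 0.
  H_2: rank ker ∂_2 − rank ∂_3 = (4 − 3) − 0 = 1, and there is no ∂_3, so H_2 ≅ Z.

H_0 = Z,  H_1 = 0,  H_2 = Z.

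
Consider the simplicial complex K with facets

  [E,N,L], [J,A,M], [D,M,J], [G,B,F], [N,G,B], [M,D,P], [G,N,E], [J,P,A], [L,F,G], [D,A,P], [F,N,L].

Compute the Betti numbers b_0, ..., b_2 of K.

b_0 = 2, b_1 = 2, b_2 = 0.

We work with the vertex ordering A < B < D < E < F < G < J < L < M < N < P. The simplices of K, each written with vertices in increasing order, are:

  0-simplices (11): A, B, D, E, F, G, J, L, M, N, P
  1-simplices (22): AD, AJ, AM, AP, BF, BG, BN, DJ, DM, DP, EG, EL, EN, FG, FL, FN, GL, GN, JM, JP, LN, MP
  2-simplices (11): ADP, AJM, AJP, BFG, BGN, DJM, DMP, EGN, ELN, FGL, FLN

so the chain groups are C_0 ≅ Z^11, C_1 ≅ Z^22, C_2 ≅ Z^11.

Boundary ∂_1: C_1 → C_0 maps an edge to its endpoints' difference, ∂[p,q] = q − p. For instance
  ∂GL = L − G.
The 11×22 boundary matrix has rank 9 and Smith normal form diag(1,1,1,1,1,1,1,1,1).

Boundary ∂_2: C_2 → C_1 sends each 2-simplex [p,q,r] to [q,r] − [p,r] + [p,q]. For instance
  ∂BFG = FG − BG + BF,
  ∂AJM = JM − AM + AJ.
As a 22×11 matrix over Z this has rank 11, with invariant factors (1,1,1,1,1,1,1,1,1,1,1).

Now H_k = ker ∂_k / im ∂_{k+1}, so:

  H_0: rank C_0 − rank ∂_1 = 11 − 9 = 2, and the invariant factors of ∂_1 are all 1, so H_0 = Z^2.
  H_1: rank ker ∂_1 − rank ∂_2 = (22 − 9) − 11 = 2, and the invariant factors of ∂_2 are all 1, so H_1 = Z^2.
  H_2: rank ker ∂_2 − rank ∂_3 = (11 − 11) − 0 = 0, and there is no ∂_3, so H_2 = 0.

Hence the Betti numbers are b_0 = 2, b_1 = 2, b_2 = 0.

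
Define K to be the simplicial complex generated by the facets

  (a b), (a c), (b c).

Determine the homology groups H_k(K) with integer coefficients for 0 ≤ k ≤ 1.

H_0 ≅ Z,  H_1 ≅ Z.

We work with the vertex ordering a < b < c. The simplices of K, each written with vertices in increasing order, are:

  0-simplices (3): a, b, c
  1-simplices (3): ab, ac, bc

so the chain groups are C_0 ≅ Z^3, C_1 ≅ Z^3.

∂_1: C_1 → C_0 sends each edge [p,q] (with p < q) to q − p.
The resulting 3×3 matrix has rank 2, and its Smith normal form has invariant factors (1,1).

Reading off H_k = ker ∂_k / im ∂_{k+1}:

  H_0: rank C_0 − rank ∂_1 = 3 − 2 = 1, and the invariant factors of ∂_1 are all 1, so H_0 = Z.
  H_1: rank ker ∂_1 − rank ∂_2 = (3 − 2) − 0 = 1, and there is no ∂_2, so H_1 = Z.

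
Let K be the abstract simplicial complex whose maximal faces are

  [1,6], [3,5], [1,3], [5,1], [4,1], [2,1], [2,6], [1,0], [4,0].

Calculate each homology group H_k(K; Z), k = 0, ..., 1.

H_0 = Z,  H_1 = Z^3.

Order the vertices as 0 < 1 < 2 < 3 < 4 < 5 < 6. Listing each simplex with vertices in this order, K has dimension 1 with simplices:

  0-simplices (7): [0], [1], [2], [3], [4], [5], [6]
  1-simplices (9): [0,1], [0,4], [1,2], [1,3], [1,4], [1,5], [1,6], [2,6], [3,5]

giving chain groups C_0 ≅ Z^7, C_1 ≅ Z^9.

The boundary map ∂_1: C_1 → C_0 sends each edge [p,q] (with p < q) to q − p.
As a 7×9 matrix over Z this has rank 6, with invariant factors (1,1,1,1,1,1).

Now H_k = ker ∂_k / im ∂_{k+1}, so:

  H_0: rank C_0 − rank ∂_1 = 7 − 6 = 1, and the invariant factors of ∂_1 are all 1, so H_0 = Z.
  H_1: rank ker ∂_1 − rank ∂_2 = (9 − 6) − 0 = 3, and there is no ∂_2, so H_1 = Z^3.

(K is a triangulation of a wedge of 3 circles.)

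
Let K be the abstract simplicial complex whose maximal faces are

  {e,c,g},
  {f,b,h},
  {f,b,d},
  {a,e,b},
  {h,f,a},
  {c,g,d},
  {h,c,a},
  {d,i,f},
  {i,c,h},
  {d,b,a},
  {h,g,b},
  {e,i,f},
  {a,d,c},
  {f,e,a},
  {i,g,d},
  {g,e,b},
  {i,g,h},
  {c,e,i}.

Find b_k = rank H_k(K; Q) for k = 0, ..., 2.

b_0 = 1, b_1 = 1, b_2 = 0.

Order the vertices as a < b < c < d < e < f < g < h < i. Listing each simplex with vertices in this order, K has dimension 2 with simplices:

  0-simplices (9): a, b, c, d, e, f, g, h, i
  1-simplices (27): ab, ac, ad, ae, af, ah, bd, be, bf, bg, bh, cd, ce, cg, ch, ci, df, dg, di, ef, eg, ei, fh, fi, gh, gi, hi
  2-simplices (18): abd, abe, acd, ach, aef, afh, bdf, beg, bfh, bgh, cdg, ceg, cei, chi, dfi, dgi, efi, ghi

giving chain groups C_0 ≅ Z^9, C_1 ≅ Z^27, C_2 ≅ Z^18.

Boundary ∂_1: C_1 → C_0 is given by ∂[p,q] = [q] − [p]. For instance
  ∂ad = d − a.
The resulting 9×27 matrix has rank 8, and its Smith normal form has invariant factors (1,1,1,1,1,1,1,1).

Boundary ∂_2: C_2 → C_1 maps a triangle to the signed sum of its edges. For instance
  ∂ach = ch − ah + ac,
  ∂abd = bd − ad + ab.
The resulting 27×18 matrix has rank 18, and its Smith normal form has invariant factors (1,1,1,1,1,1,1,1,1,1,1,1,1,1,1,1,1,2).

From H_k ≅ ker(∂_k) / im(∂_{k+1}) we obtain:

  H_0: rank C_0 − rank ∂_1 = 9 − 8 = 1, and the invariant factors of ∂_1 are all 1, so H_0 = Z.
  H_1: rank ker ∂_1 − rank ∂_2 = (27 − 8) − 18 = 1, and ∂_2 has invariant factor 2 > 1, so H_1 = Z ⊕ Z/2Z.
  H_2: rank ker ∂_2 − rank ∂_3 = (18 − 18) − 0 = 0, and there is no ∂_3, so H_2 = 0.

Hence the Betti numbers are b_0 = 1, b_1 = 1, b_2 = 0.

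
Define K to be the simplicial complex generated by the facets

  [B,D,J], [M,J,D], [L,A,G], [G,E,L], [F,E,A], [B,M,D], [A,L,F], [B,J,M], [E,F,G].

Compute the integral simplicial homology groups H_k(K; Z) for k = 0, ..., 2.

H_0 ≅ Z^2,  H_1 ≅ Z,  H_2 ≅ Z.

Fix the vertex order A < B < D < E < F < G < J < L < M and write every simplex with vertices in increasing order. Then dim K = 2 and the simplices of K are:

  0-simplices (9): A, B, D, E, F, G, J, L, M
  1-simplices (16): AE, AF, AG, AL, BD, BJ, BM, DJ, DM, EF, EG, EL, FG, FL, GL, JM
  2-simplices (9): AEF, AFL, AGL, BDJ, BDM, BJM, DJM, EFG, EGL

giving chain groups C_0 ≅ Z^9, C_1 ≅ Z^16, C_2 ≅ Z^9.

∂_1: C_1 → C_0 maps an edge to its endpoints' difference, ∂[p,q] = q − p. For instance
  ∂JM = M − J.
The resulting 9×16 matrix has rank 7, and its Smith normal form has invariant factors (1,1,1,1,1,1,1).

Boundary ∂_2: C_2 → C_1 sends each 2-simplex [p,q,r] to [q,r] − [p,r] + [p,q]. For instance
  ∂EFG = FG − EG + EF,
  ∂BJM = JM − BM + BJ.
This gives a 16×9 integer matrix of rank 8; reducing to Smith normal form yields diagonal entries (1,1,1,1,1,1,1,1).

Now H_k = ker ∂_k / im ∂_{k+1}, so:

  H_0: rank C_0 − rank ∂_1 = 9 − 7 = 2, and the invariant factors of ∂_1 are all 1, so H_0 ≅ Z^2.
  H_1: rank ker ∂_1 − rank ∂_2 = (16 − 7) − 8 = 1, and the invariant factors of ∂_2 are all 1, so H_1 ≅ Z.
  H_2: rank ker ∂_2 − rank ∂_3 = (9 − 8) − 0 = 1, and there is no ∂_3, so H_2 ≅ Z.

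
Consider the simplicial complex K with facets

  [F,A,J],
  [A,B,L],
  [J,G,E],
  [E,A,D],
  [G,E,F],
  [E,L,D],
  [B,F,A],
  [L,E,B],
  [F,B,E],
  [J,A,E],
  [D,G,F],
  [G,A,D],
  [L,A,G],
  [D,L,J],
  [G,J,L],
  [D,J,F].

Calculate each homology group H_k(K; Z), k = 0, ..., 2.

Fix the vertex order A < B < D < E < F < G < J < L and write every simplex with vertices in increasing order. Then dim K = 2 and the simplices of K are:

  0-simplices (8): A, B, D, E, F, G, J, L
  1-simplices (24): AB, AD, AE, AF, AG, AJ, AL, BE, BF, BL, DE, DF, DG, DJ, DL, EF, EG, EJ, EL, FG, FJ, GJ, GL, JL
  2-simplices (16): ABF, ABL, ADE, ADG, AEJ, AFJ, AGL, BEF, BEL, DEL, DFG, DFJ, DJL, EFG, EGJ, GJL

giving chain groups C_0 ≅ Z^8, C_1 ≅ Z^24, C_2 ≅ Z^16.

∂_1: C_1 → C_0 sends each edge [p,q] (with p < q) to q − p. For instance
  ∂DL = L − D.
As a 8×24 matrix over Z this has rank 7, with invariant factors (1,1,1,1,1,1,1).

Boundary ∂_2: C_2 → C_1 acts by ∂[p,q,r] = [q,r] − [p,r] + [p,q]. For instance
  ∂BEF = EF − BF + BE,
  ∂ADG = DG − AG + AD.
As a 24×16 matrix over Z this has rank 15, with invariant factors (1,1,1,1,1,1,1,1,1,1,1,1,1,1,1).

Computing H_k = (kernel of ∂_k) / (image of ∂_{k+1}):

  H_0: rank C_0 − rank ∂_1 = 8 − 7 = 1, and the invariant factors of ∂_1 are all 1, so H_0 ≅ Z.
  H_1: rank ker ∂_1 − rank ∂_2 = (24 − 7) − 15 = 2, and the invariant factors of ∂_2 are all 1, so H_1 ≅ Z^2.
  H_2: rank ker ∂_2 − rank ∂_3 = (16 − 15) − 0 = 1, and there is no ∂_3, so H_2 ≅ Z.

H_0 ≅ Z,  H_1 ≅ Z^2,  H_2 ≅ Z.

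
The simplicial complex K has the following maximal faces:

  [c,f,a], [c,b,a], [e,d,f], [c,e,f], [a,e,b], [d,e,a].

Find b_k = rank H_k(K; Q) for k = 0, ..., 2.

Fix the vertex order a < b < c < d < e < f and write every simplex with vertices in increasing order. Then dim K = 2 and the simplices of K are:

  0-simplices (6): a, b, c, d, e, f
  1-simplices (12): ab, ac, ad, ae, af, bc, be, ce, cf, de, df, ef
  2-simplices (6): abc, abe, acf, ade, cef, def

Hence C_0 ≅ Z^6, C_1 ≅ Z^12, C_2 ≅ Z^6.

∂_1: C_1 → C_0 sends each edge [p,q] (with p < q) to q − p. For instance
  ∂ad = d − a.
This gives a 6×12 integer matrix of rank 5; reducing to Smith normal form yields diagonal entries (1,1,1,1,1).

∂_2: C_2 → C_1 acts by ∂[p,q,r] = [q,r] − [p,r] + [p,q]. For instance
  ∂def = ef − df + de,
  ∂abc = bc − ac + ab.
As a 12×6 matrix over Z this has rank 6, with invariant factors (1,1,1,1,1,1).

Reading off H_k = ker ∂_k / im ∂_{k+1}:

  H_0: rank C_0 − rank ∂_1 = 6 − 5 = 1, and the invariant factors of ∂_1 are all 1, so H_0 ≅ Z.
  H_1: rank ker ∂_1 − rank ∂_2 = (12 − 5) − 6 = 1, and the invariant factors of ∂_2 are all 1, so H_1 ≅ Z.
  H_2: rank ker ∂_2 − rank ∂_3 = (6 − 6) − 0 = 0, and there is no ∂_3, so H_2 ≅ 0.

Hence the Betti numbers are b_0 = 1, b_1 = 1, b_2 = 0.

b_0 = 1, b_1 = 1, b_2 = 0.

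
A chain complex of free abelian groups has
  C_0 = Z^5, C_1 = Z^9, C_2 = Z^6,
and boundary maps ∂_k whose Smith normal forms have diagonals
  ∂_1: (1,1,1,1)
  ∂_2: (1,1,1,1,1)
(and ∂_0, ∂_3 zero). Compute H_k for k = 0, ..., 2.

H_0: b_0 = 5 − 0 − 4 = 1; torsion from ∂_1 factors > 1: none. So H_0 ≅ Z.
H_1: b_1 = 9 − 4 − 5 = 0; torsion from ∂_2 factors > 1: none. So H_1 ≅ 0.
H_2: b_2 = 6 − 5 − 0 = 1; torsion from ∂_3 factors > 1: none. So H_2 ≅ Z.

H_0 ≅ Z,  H_1 = 0,  H_2 ≅ Z.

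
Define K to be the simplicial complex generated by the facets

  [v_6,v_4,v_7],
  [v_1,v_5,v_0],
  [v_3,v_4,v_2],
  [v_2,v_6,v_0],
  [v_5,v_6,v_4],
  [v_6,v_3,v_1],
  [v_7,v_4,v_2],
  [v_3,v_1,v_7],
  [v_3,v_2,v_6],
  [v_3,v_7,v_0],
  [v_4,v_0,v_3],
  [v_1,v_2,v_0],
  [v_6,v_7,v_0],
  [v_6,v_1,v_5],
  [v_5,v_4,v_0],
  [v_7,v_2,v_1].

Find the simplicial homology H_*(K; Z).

H_0 ≅ Z,  H_1 ≅ Z^2,  H_2 ≅ Z.

Order the vertices as v_0 < v_1 < v_2 < v_3 < v_4 < v_5 < v_6 < v_7. Listing each simplex with vertices in this order, K has dimension 2 with simplices:

  0-simplices (8): [v_0], [v_1], [v_2], [v_3], [v_4], [v_5], [v_6], [v_7]
  1-simplices (24): (24 of them)
  2-simplices (16): (16 of them)

giving chain groups C_0 ≅ Z^8, C_1 ≅ Z^24, C_2 ≅ Z^16.

∂_1: C_1 → C_0 is given by ∂[p,q] = [q] − [p].
This gives a 8×24 integer matrix of rank 7; reducing to Smith normal form yields diagonal entries (1,1,1,1,1,1,1).

∂_2: C_2 → C_1 acts by ∂[p,q,r] = [q,r] − [p,r] + [p,q]. For instance
  ∂[v_1,v_5,v_6] = [v_5,v_6] − [v_1,v_6] + [v_1,v_5],
  ∂[v_0,v_2,v_6] = [v_2,v_6] − [v_0,v_6] + [v_0,v_2].
As a 24×16 matrix over Z this has rank 15, with invariant factors (1,1,1,1,1,1,1,1,1,1,1,1,1,1,1).

Now H_k = ker ∂_k / im ∂_{k+1}, so:

  H_0: rank C_0 − rank ∂_1 = 8 − 7 = 1, and the invariant factors of ∂_1 are all 1, so H_0 ≅ Z.
  H_1: rank ker ∂_1 − rank ∂_2 = (24 − 7) − 15 = 2, and the invariant factors of ∂_2 are all 1, so H_1 ≅ Z^2.
  H_2: rank ker ∂_2 − rank ∂_3 = (16 − 15) − 0 = 1, and there is no ∂_3, so H_2 ≅ Z.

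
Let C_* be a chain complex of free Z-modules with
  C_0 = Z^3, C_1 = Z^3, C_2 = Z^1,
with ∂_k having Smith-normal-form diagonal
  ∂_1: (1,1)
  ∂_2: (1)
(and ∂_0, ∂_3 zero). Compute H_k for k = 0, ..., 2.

H_0 = Z,  H_1 = 0,  H_2 = 0.

H_0: b_0 = 3 − 0 − 2 = 1; torsion from ∂_1 factors > 1: none. So H_0 = Z.
H_1: b_1 = 3 − 2 − 1 = 0; torsion from ∂_2 factors > 1: none. So H_1 = 0.
H_2: b_2 = 1 − 1 − 0 = 0; torsion from ∂_3 factors > 1: none. So H_2 = 0.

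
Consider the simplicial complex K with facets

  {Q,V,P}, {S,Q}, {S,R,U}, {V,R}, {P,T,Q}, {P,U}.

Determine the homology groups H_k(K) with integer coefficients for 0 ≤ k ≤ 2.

We work with the vertex ordering P < Q < R < S < T < U < V. The simplices of K, each written with vertices in increasing order, are:

  0-simplices (7): P, Q, R, S, T, U, V
  1-simplices (11): PQ, PT, PU, PV, QS, QT, QV, RS, RU, RV, SU
  2-simplices (3): PQT, PQV, RSU

so the chain groups are C_0 ≅ Z^7, C_1 ≅ Z^11, C_2 ≅ Z^3.

The boundary map ∂_1: C_1 → C_0 sends each edge [p,q] (with p < q) to q − p.
This gives a 7×11 integer matrix of rank 6; reducing to Smith normal form yields diagonal entries (1,1,1,1,1,1).

Boundary ∂_2: C_2 → C_1 acts by ∂[p,q,r] = [q,r] − [p,r] + [p,q]. For instance
  ∂RSU = SU − RU + RS,
  ∂PQV = QV − PV + PQ.
The resulting 11×3 matrix has rank 3, and its Smith normal form has invariant factors (1,1,1).

Reading off H_k = ker ∂_k / im ∂_{k+1}:

  H_0: rank C_0 − rank ∂_1 = 7 − 6 = 1, and the invariant factors of ∂_1 are all 1, so H_0 ≅ Z.
  H_1: rank ker ∂_1 − rank ∂_2 = (11 − 6) − 3 = 2, and the invariant factors of ∂_2 are all 1, so H_1 ≅ Z^2.
  H_2: rank ker ∂_2 − rank ∂_3 = (3 − 3) − 0 = 0, and there is no ∂_3, so H_2 ≅ 0.

H_0 ≅ Z,  H_1 ≅ Z^2,  H_2 = 0.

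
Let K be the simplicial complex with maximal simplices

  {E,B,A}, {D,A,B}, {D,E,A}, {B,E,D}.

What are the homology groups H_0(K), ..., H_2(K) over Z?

H_0 = Z,  H_1 = 0,  H_2 = Z.

Order the vertices as A < B < D < E. Listing each simplex with vertices in this order, K has dimension 2 with simplices:

  0-simplices (4): A, B, D, E
  1-simplices (6): AB, AD, AE, BD, BE, DE
  2-simplices (4): ABD, ABE, ADE, BDE

so the chain groups are C_0 ≅ Z^4, C_1 ≅ Z^6, C_2 ≅ Z^4.

∂_1: C_1 → C_0 is given by ∂[p,q] = [q] − [p].
The 4×6 boundary matrix has rank 3 and Smith normal form diag(1,1,1).

Boundary ∂_2: C_2 → C_1 acts by ∂[p,q,r] = [q,r] − [p,r] + [p,q]. For instance
  ∂ABD = BD − AD + AB,
  ∂BDE = DE − BE + BD.
The resulting 6×4 matrix has rank 3, and its Smith normal form has invariant factors (1,1,1).

From H_k ≅ ker(∂_k) / im(∂_{k+1}) we obtain:

  H_0: rank C_0 − rank ∂_1 = 4 − 3 = 1, and the invariant factors of ∂_1 are all 1, so H_0 ≅ Z.
  H_1: rank ker ∂_1 − rank ∂_2 = (6 − 3) − 3 = 0, and the invariant factors of ∂_2 are all 1, so H_1 ≅ 0.
  H_2: rank ker ∂_2 − rank ∂_3 = (4 − 3) − 0 = 1, and there is no ∂_3, so H_2 ≅ Z.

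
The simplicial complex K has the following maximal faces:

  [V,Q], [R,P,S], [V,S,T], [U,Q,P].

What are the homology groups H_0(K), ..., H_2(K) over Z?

Fix the vertex order P < Q < R < S < T < U < V and write every simplex with vertices in increasing order. Then dim K = 2 and the simplices of K are:

  0-simplices (7): P, Q, R, S, T, U, V
  1-simplices (10): PQ, PR, PS, PU, QU, QV, RS, ST, SV, TV
  2-simplices (3): PQU, PRS, STV

so the chain groups are C_0 ≅ Z^7, C_1 ≅ Z^10, C_2 ≅ Z^3.

The boundary map ∂_1: C_1 → C_0 sends each edge [p,q] (with p < q) to q − p.
The resulting 7×10 matrix has rank 6, and its Smith normal form has invariant factors (1,1,1,1,1,1).

Boundary ∂_2: C_2 → C_1 sends each 2-simplex [p,q,r] to [q,r] − [p,r] + [p,q]. For instance
  ∂PQU = QU − PU + PQ,
  ∂STV = TV − SV + ST.
As a 10×3 matrix over Z this has rank 3, with invariant factors (1,1,1).

Now H_k = ker ∂_k / im ∂_{k+1}, so:

  H_0: rank C_0 − rank ∂_1 = 7 − 6 = 1, and the invariant factors of ∂_1 are all 1, so H_0 ≅ Z.
  H_1: rank ker ∂_1 − rank ∂_2 = (10 − 6) − 3 = 1, and the invariant factors of ∂_2 are all 1, so H_1 ≅ Z.
  H_2: rank ker ∂_2 − rank ∂_3 = (3 − 3) − 0 = 0, and there is no ∂_3, so H_2 ≅ 0.

H_0 ≅ Z,  H_1 ≅ Z,  H_2 = 0.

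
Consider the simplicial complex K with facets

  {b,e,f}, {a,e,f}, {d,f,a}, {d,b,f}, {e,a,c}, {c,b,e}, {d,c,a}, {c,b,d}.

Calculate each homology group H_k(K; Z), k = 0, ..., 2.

H_0 = Z,  H_1 = 0,  H_2 = Z.

Fix the vertex order a < b < c < d < e < f and write every simplex with vertices in increasing order. Then dim K = 2 and the simplices of K are:

  0-simplices (6): a, b, c, d, e, f
  1-simplices (12): ac, ad, ae, af, bc, bd, be, bf, cd, ce, df, ef
  2-simplices (8): acd, ace, adf, aef, bcd, bce, bdf, bef

so the chain groups are C_0 ≅ Z^6, C_1 ≅ Z^12, C_2 ≅ Z^8.

∂_1: C_1 → C_0 sends each edge [p,q] (with p < q) to q − p.
The 6×12 boundary matrix has rank 5 and Smith normal form diag(1,1,1,1,1).

Boundary ∂_2: C_2 → C_1 sends each 2-simplex [p,q,r] to [q,r] − [p,r] + [p,q]. For instance
  ∂ace = ce − ae + ac,
  ∂aef = ef − af + ae.
The resulting 12×8 matrix has rank 7, and its Smith normal form has invariant factors (1,1,1,1,1,1,1).

Now H_k = ker ∂_k / im ∂_{k+1}, so:

  H_0: rank C_0 − rank ∂_1 = 6 − 5 = 1, and the invariant factors of ∂_1 are all 1, so H_0 ≅ Z.
  H_1: rank ker ∂_1 − rank ∂_2 = (12 − 5) − 7 = 0, and the invariant factors of ∂_2 are all 1, so H_1 ≅ 0.
  H_2: rank ker ∂_2 − rank ∂_3 = (8 − 7) − 0 = 1, and there is no ∂_3, so H_2 ≅ Z.

As a check, the Euler characteristic is 6 − 12 + 8 = 2, which agrees with 1 − 0 + 1 = 2.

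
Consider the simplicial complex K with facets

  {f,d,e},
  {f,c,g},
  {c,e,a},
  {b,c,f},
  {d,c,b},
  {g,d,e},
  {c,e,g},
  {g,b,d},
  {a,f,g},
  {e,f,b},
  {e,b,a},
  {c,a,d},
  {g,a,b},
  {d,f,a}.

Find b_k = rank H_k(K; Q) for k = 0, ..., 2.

Order the vertices as a < b < c < d < e < f < g. Listing each simplex with vertices in this order, K has dimension 2 with simplices:

  0-simplices (7): a, b, c, d, e, f, g
  1-simplices (21): ab, ac, ad, ae, af, ag, bc, bd, be, bf, bg, cd, ce, cf, cg, de, df, dg, ef, eg, fg
  2-simplices (14): abe, abg, acd, ace, adf, afg, bcd, bcf, bdg, bef, ceg, cfg, def, deg

so the chain groups are C_0 ≅ Z^7, C_1 ≅ Z^21, C_2 ≅ Z^14.

Boundary ∂_1: C_1 → C_0 maps an edge to its endpoints' difference, ∂[p,q] = q − p.
This gives a 7×21 integer matrix of rank 6; reducing to Smith normal form yields diagonal entries (1,1,1,1,1,1).

Boundary ∂_2: C_2 → C_1 maps a triangle to the signed sum of its edges. For instance
  ∂adf = df − af + ad,
  ∂bcd = cd − bd + bc.
The 21×14 boundary matrix has rank 13 and Smith normal form diag(1,1,1,1,1,1,1,1,1,1,1,1,1).

Reading off H_k = ker ∂_k / im ∂_{k+1}:

  H_0: rank C_0 − rank ∂_1 = 7 − 6 = 1, and the invariant factors of ∂_1 are all 1, so H_0 ≅ Z.
  H_1: rank ker ∂_1 − rank ∂_2 = (21 − 6) − 13 = 2, and the invariant factors of ∂_2 are all 1, so H_1 ≅ Z^2.
  H_2: rank ker ∂_2 − rank ∂_3 = (14 − 13) − 0 = 1, and there is no ∂_3, so H_2 ≅ Z.

(K is a triangulation of the torus T^2.)

Hence the Betti numbers are b_0 = 1, b_1 = 2, b_2 = 1.

b_0 = 1, b_1 = 2, b_2 = 1.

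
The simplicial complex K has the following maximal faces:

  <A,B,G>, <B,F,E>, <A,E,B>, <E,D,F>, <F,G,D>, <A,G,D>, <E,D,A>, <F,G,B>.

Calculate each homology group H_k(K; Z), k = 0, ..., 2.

Order the vertices as A < B < D < E < F < G. Listing each simplex with vertices in this order, K has dimension 2 with simplices:

  0-simplices (6): A, B, D, E, F, G
  1-simplices (12): AB, AD, AE, AG, BE, BF, BG, DE, DF, DG, EF, FG
  2-simplices (8): ABE, ABG, ADE, ADG, BEF, BFG, DEF, DFG

giving chain groups C_0 ≅ Z^6, C_1 ≅ Z^12, C_2 ≅ Z^8.

The boundary map ∂_1: C_1 → C_0 is given by ∂[p,q] = [q] − [p].
The resulting 6×12 matrix has rank 5, and its Smith normal form has invariant factors (1,1,1,1,1).

The boundary map ∂_2: C_2 → C_1 acts by ∂[p,q,r] = [q,r] − [p,r] + [p,q]. For instance
  ∂ABG = BG − AG + AB,
  ∂ADE = DE − AE + AD.
As a 12×8 matrix over Z this has rank 7, with invariant factors (1,1,1,1,1,1,1).

Computing H_k = (kernel of ∂_k) / (image of ∂_{k+1}):

  H_0: rank C_0 − rank ∂_1 = 6 − 5 = 1, and the invariant factors of ∂_1 are all 1, so H_0 ≅ Z.
  H_1: rank ker ∂_1 − rank ∂_2 = (12 − 5) − 7 = 0, and the invariant factors of ∂_2 are all 1, so H_1 ≅ 0.
  H_2: rank ker ∂_2 − rank ∂_3 = (8 − 7) − 0 = 1, and there is no ∂_3, so H_2 ≅ Z.

H_0 = Z,  H_1 = 0,  H_2 = Z.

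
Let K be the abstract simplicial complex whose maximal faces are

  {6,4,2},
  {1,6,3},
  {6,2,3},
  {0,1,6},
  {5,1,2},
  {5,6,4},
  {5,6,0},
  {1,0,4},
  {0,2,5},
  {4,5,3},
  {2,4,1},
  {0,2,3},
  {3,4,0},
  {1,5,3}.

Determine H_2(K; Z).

We work with the vertex ordering 0 < 1 < 2 < 3 < 4 < 5 < 6. The simplices of K, each written with vertices in increasing order, are:

  0-simplices (7): [0], [1], [2], [3], [4], [5], [6]
  1-simplices (21): [0,1], [0,2], [0,3], [0,4], [0,5], [0,6], [1,2], [1,3], [1,4], [1,5], [1,6], [2,3], [2,4], [2,5], [2,6], [3,4], [3,5], [3,6], [4,5], [4,6], [5,6]
  2-simplices (14): [0,1,4], [0,1,6], [0,2,3], [0,2,5], [0,3,4], [0,5,6], [1,2,4], [1,2,5], [1,3,5], [1,3,6], [2,3,6], [2,4,6], [3,4,5], [4,5,6]

giving chain groups C_0 ≅ Z^7, C_1 ≅ Z^21, C_2 ≅ Z^14.

∂_1: C_1 → C_0 maps an edge to its endpoints' difference, ∂[p,q] = q − p. For instance
  ∂[2,3] = [3] − [2].
The resulting 7×21 matrix has rank 6, and its Smith normal form has invariant factors (1,1,1,1,1,1).

∂_2: C_2 → C_1 maps a triangle to the signed sum of its edges. For instance
  ∂[0,1,4] = [1,4] − [0,4] + [0,1],
  ∂[4,5,6] = [5,6] − [4,6] + [4,5].
As a 21×14 matrix over Z this has rank 13, with invariant factors (1,1,1,1,1,1,1,1,1,1,1,1,1).

From H_k ≅ ker(∂_k) / im(∂_{k+1}) we obtain:

  H_2: rank ker ∂_2 − rank ∂_3 = (14 − 13) − 0 = 1, and there is no ∂_3, so H_2 ≅ Z.

(K is a triangulation of the torus T^2.)

H_2 = Z.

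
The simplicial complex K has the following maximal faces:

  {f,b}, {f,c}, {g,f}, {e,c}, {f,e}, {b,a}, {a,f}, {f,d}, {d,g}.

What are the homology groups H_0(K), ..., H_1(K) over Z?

Order the vertices as a < b < c < d < e < f < g. Listing each simplex with vertices in this order, K has dimension 1 with simplices:

  0-simplices (7): a, b, c, d, e, f, g
  1-simplices (9): ab, af, bf, ce, cf, df, dg, ef, fg

giving chain groups C_0 ≅ Z^7, C_1 ≅ Z^9.

Boundary ∂_1: C_1 → C_0 is given by ∂[p,q] = [q] − [p].
The 7×9 boundary matrix has rank 6 and Smith normal form diag(1,1,1,1,1,1).

Computing H_k = (kernel of ∂_k) / (image of ∂_{k+1}):

  H_0: rank C_0 − rank ∂_1 = 7 − 6 = 1, and the invariant factors of ∂_1 are all 1, so H_0 = Z.
  H_1: rank ker ∂_1 − rank ∂_2 = (9 − 6) − 0 = 3, and there is no ∂_2, so H_1 = Z^3.

As a check, the Euler characteristic is 7 − 9 = -2, which agrees with 1 − 3 = -2.
(K is a triangulation of a wedge of 3 circles.)

H_0 ≅ Z,  H_1 ≅ Z^3.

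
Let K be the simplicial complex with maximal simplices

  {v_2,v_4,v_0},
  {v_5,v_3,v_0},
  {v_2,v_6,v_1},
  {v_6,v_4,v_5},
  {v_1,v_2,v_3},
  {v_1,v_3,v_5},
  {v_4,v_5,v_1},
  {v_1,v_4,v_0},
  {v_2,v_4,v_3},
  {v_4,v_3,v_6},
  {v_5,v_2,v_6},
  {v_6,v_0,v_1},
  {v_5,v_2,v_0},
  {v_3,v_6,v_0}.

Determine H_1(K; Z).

Take the total order v_0 < v_1 < v_2 < v_3 < v_4 < v_5 < v_6 on the vertex set. Then K (dimension 2) consists of the simplices:

  0-simplices (7): [v_0], [v_1], [v_2], [v_3], [v_4], [v_5], [v_6]
  1-simplices (21): (21 of them)
  2-simplices (14): (14 of them)

giving chain groups C_0 ≅ Z^7, C_1 ≅ Z^21, C_2 ≅ Z^14.

∂_1: C_1 → C_0 maps an edge to its endpoints' difference, ∂[p,q] = q − p.
The resulting 7×21 matrix has rank 6, and its Smith normal form has invariant factors (1,1,1,1,1,1).

Boundary ∂_2: C_2 → C_1 maps a triangle to the signed sum of its edges. For instance
  ∂[v_1,v_4,v_5] = [v_4,v_5] − [v_1,v_5] + [v_1,v_4],
  ∂[v_3,v_4,v_6] = [v_4,v_6] − [v_3,v_6] + [v_3,v_4].
As a 21×14 matrix over Z this has rank 13, with invariant factors (1,1,1,1,1,1,1,1,1,1,1,1,1).

From H_k ≅ ker(∂_k) / im(∂_{k+1}) we obtain:

  H_1: rank ker ∂_1 − rank ∂_2 = (21 − 6) − 13 = 2, and the invariant factors of ∂_2 are all 1, so H_1 = Z^2.

(K is a triangulation of the torus T^2.)

H_1 = Z^2.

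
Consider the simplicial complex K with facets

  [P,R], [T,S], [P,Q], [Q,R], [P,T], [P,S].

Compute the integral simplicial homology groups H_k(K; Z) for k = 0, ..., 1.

Take the total order P < Q < R < S < T on the vertex set. Then K (dimension 1) consists of the simplices:

  0-simplices (5): P, Q, R, S, T
  1-simplices (6): PQ, PR, PS, PT, QR, ST

so the chain groups are C_0 ≅ Z^5, C_1 ≅ Z^6.

The boundary map ∂_1: C_1 → C_0 maps an edge to its endpoints' difference, ∂[p,q] = q − p. For instance
  ∂PT = T − P.
The resulting 5×6 matrix has rank 4, and its Smith normal form has invariant factors (1,1,1,1).

Computing H_k = (kernel of ∂_k) / (image of ∂_{k+1}):

  H_0: rank C_0 − rank ∂_1 = 5 − 4 = 1, and the invariant factors of ∂_1 are all 1, so H_0 ≅ Z.
  H_1: rank ker ∂_1 − rank ∂_2 = (6 − 4) − 0 = 2, and there is no ∂_2, so H_1 ≅ Z^2.

As a check, the Euler characteristic is 5 − 6 = -1, which agrees with 1 − 2 = -1.

H_0 = Z,  H_1 = Z^2.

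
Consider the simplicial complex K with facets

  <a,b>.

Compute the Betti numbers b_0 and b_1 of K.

Fix the vertex order a < b and write every simplex with vertices in increasing order. Then dim K = 1 and the simplices of K are:

  0-simplices (2): a, b
  1-simplices (1): ab

giving chain groups C_0 ≅ Z^2, C_1 ≅ Z^1.

The boundary map ∂_1: C_1 → C_0 is given by ∂[p,q] = [q] − [p]. For instance
  ∂ab = b − a.
This gives a 2×1 integer matrix of rank 1; reducing to Smith normal form yields diagonal entries (1).

From H_k ≅ ker(∂_k) / im(∂_{k+1}) we obtain:

  H_0: rank C_0 − rank ∂_1 = 2 − 1 = 1, and the invariant factors of ∂_1 are all 1, so H_0 = Z.
  H_1: rank ker ∂_1 − rank ∂_2 = (1 − 1) − 0 = 0, and there is no ∂_2, so H_1 = 0.

As a check, the Euler characteristic is 2 − 1 = 1, which agrees with 1 − 0 = 1.

Hence the Betti numbers are b_0 = 1, b_1 = 0.

b_0 = 1, b_1 = 0.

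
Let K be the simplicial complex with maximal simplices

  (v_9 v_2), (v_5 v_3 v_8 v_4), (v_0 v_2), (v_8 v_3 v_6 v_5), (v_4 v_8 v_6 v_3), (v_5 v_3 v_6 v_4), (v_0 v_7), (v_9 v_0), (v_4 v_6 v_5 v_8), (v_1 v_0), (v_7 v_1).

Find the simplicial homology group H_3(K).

Fix the vertex order v_0 < v_1 < v_2 < v_3 < v_4 < v_5 < v_6 < v_7 < v_8 < v_9 and write every simplex with vertices in increasing order. Then dim K = 3 and the simplices of K are:

  0-simplices (10): [v_0], [v_1], [v_2], [v_3], [v_4], [v_5], [v_6], [v_7], [v_8], [v_9]
  1-simplices (16): (16 of them)
  2-simplices (10): [v_3,v_4,v_5], [v_3,v_4,v_6], [v_3,v_4,v_8], [v_3,v_5,v_6], [v_3,v_5,v_8], [v_3,v_6,v_8], [v_4,v_5,v_6], [v_4,v_5,v_8], [v_4,v_6,v_8], [v_5,v_6,v_8]
  3-simplices (5): [v_3,v_4,v_5,v_6], [v_3,v_4,v_5,v_8], [v_3,v_4,v_6,v_8], [v_3,v_5,v_6,v_8], [v_4,v_5,v_6,v_8]

giving chain groups C_0 ≅ Z^10, C_1 ≅ Z^16, C_2 ≅ Z^10, C_3 ≅ Z^5.

The boundary map ∂_1: C_1 → C_0 maps an edge to its endpoints' difference, ∂[p,q] = q − p.
This gives a 10×16 integer matrix of rank 8; reducing to Smith normal form yields diagonal entries (1,1,1,1,1,1,1,1).

The boundary map ∂_2: C_2 → C_1 sends each 2-simplex [p,q,r] to [q,r] − [p,r] + [p,q]. For instance
  ∂[v_4,v_6,v_8] = [v_6,v_8] − [v_4,v_8] + [v_4,v_6],
  ∂[v_3,v_4,v_8] = [v_4,v_8] − [v_3,v_8] + [v_3,v_4].
As a 16×10 matrix over Z this has rank 6, with invariant factors (1,1,1,1,1,1).

The boundary map ∂_3: C_3 → C_2 sends each 3-simplex σ to the alternating sum Σ_i (−1)^i (σ with its i-th vertex removed). For instance
  ∂[v_4,v_5,v_6,v_8] = [v_5,v_6,v_8] − [v_4,v_6,v_8] + [v_4,v_5,v_8] − [v_4,v_5,v_6],
  ∂[v_3,v_4,v_5,v_6] = [v_4,v_5,v_6] − [v_3,v_5,v_6] + [v_3,v_4,v_6] − [v_3,v_4,v_5].
The resulting 10×5 matrix has rank 4, and its Smith normal form has invariant factors (1,1,1,1).

Now H_k = ker ∂_k / im ∂_{k+1}, so:

  H_3: rank ker ∂_3 − rank ∂_4 = (5 − 4) − 0 = 1, and there is no ∂_4, so H_3 = Z.

(K is a triangulation of the disjoint union of a wedge of 2 circles and the 3-sphere S^3.)

H_3 = Z.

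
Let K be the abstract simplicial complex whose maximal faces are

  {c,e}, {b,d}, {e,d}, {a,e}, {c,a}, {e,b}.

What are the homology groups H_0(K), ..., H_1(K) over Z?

H_0 ≅ Z,  H_1 ≅ Z^2.

We work with the vertex ordering a < b < c < d < e. The simplices of K, each written with vertices in increasing order, are:

  0-simplices (5): a, b, c, d, e
  1-simplices (6): ac, ae, bd, be, ce, de

so the chain groups are C_0 ≅ Z^5, C_1 ≅ Z^6.

The boundary map ∂_1: C_1 → C_0 is given by ∂[p,q] = [q] − [p].
The 5×6 boundary matrix has rank 4 and Smith normal form diag(1,1,1,1).

From H_k ≅ ker(∂_k) / im(∂_{k+1}) we obtain:

  H_0: rank C_0 − rank ∂_1 = 5 − 4 = 1, and the invariant factors of ∂_1 are all 1, so H_0 = Z.
  H_1: rank ker ∂_1 − rank ∂_2 = (6 − 4) − 0 = 2, and there is no ∂_2, so H_1 = Z^2.

As a check, the Euler characteristic is 5 − 6 = -1, which agrees with 1 − 2 = -1.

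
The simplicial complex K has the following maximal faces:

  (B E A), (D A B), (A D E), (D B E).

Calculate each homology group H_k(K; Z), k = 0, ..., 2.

H_0 = Z,  H_1 = 0,  H_2 = Z.

Take the total order A < B < D < E on the vertex set. Then K (dimension 2) consists of the simplices:

  0-simplices (4): A, B, D, E
  1-simplices (6): AB, AD, AE, BD, BE, DE
  2-simplices (4): ABD, ABE, ADE, BDE

so the chain groups are C_0 ≅ Z^4, C_1 ≅ Z^6, C_2 ≅ Z^4.

The boundary map ∂_1: C_1 → C_0 is given by ∂[p,q] = [q] − [p]. For instance
  ∂BD = D − B.
This gives a 4×6 integer matrix of rank 3; reducing to Smith normal form yields diagonal entries (1,1,1).

Boundary ∂_2: C_2 → C_1 acts by ∂[p,q,r] = [q,r] − [p,r] + [p,q]. For instance
  ∂ADE = DE − AE + AD,
  ∂BDE = DE − BE + BD.
This gives a 6×4 integer matrix of rank 3; reducing to Smith normal form yields diagonal entries (1,1,1).

Now H_k = ker ∂_k / im ∂_{k+1}, so:

  H_0: rank C_0 − rank ∂_1 = 4 − 3 = 1, and the invariant factors of ∂_1 are all 1, so H_0 ≅ Z.
  H_1: rank ker ∂_1 − rank ∂_2 = (6 − 3) − 3 = 0, and the invariant factors of ∂_2 are all 1, so H_1 ≅ 0.
  H_2: rank ker ∂_2 − rank ∂_3 = (4 − 3) − 0 = 1, and there is no ∂_3, so H_2 ≅ Z.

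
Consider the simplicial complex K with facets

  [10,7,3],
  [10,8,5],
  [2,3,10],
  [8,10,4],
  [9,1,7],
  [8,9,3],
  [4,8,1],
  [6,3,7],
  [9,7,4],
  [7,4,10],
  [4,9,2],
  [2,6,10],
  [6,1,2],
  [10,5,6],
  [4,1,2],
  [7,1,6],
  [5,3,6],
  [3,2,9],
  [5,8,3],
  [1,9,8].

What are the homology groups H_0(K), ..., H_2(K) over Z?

Fix the vertex order 1 < 2 < 3 < 4 < 5 < 6 < 7 < 8 < 9 < 10 and write every simplex with vertices in increasing order. Then dim K = 2 and the simplices of K are:

  0-simplices (10): [1], [2], [3], [4], [5], [6], [7], [8], [9], [10]
  1-simplices (30): (30 of them)
  2-simplices (20): (20 of them)

giving chain groups C_0 ≅ Z^10, C_1 ≅ Z^30, C_2 ≅ Z^20.

The boundary map ∂_1: C_1 → C_0 is given by ∂[p,q] = [q] − [p]. For instance
  ∂[3,6] = [6] − [3].
As a 10×30 matrix over Z this has rank 9, with invariant factors (1,1,1,1,1,1,1,1,1).

The boundary map ∂_2: C_2 → C_1 sends each 2-simplex [p,q,r] to [q,r] − [p,r] + [p,q]. For instance
  ∂[1,6,7] = [6,7] − [1,7] + [1,6],
  ∂[2,4,9] = [4,9] − [2,9] + [2,4].
The 30×20 boundary matrix has rank 20 and Smith normal form diag(1,1,1,1,1,1,1,1,1,1,1,1,1,1,1,1,1,1,1,2).

Reading off H_k = ker ∂_k / im ∂_{k+1}:

  H_0: rank C_0 − rank ∂_1 = 10 − 9 = 1, and the invariant factors of ∂_1 are all 1, so H_0 ≅ Z.
  H_1: rank ker ∂_1 − rank ∂_2 = (30 − 9) − 20 = 1, and ∂_2 has invariant factor 2 > 1, so H_1 ≅ Z ⊕ Z/2Z.
  H_2: rank ker ∂_2 − rank ∂_3 = (20 − 20) − 0 = 0, and there is no ∂_3, so H_2 ≅ 0.

H_0 ≅ Z,  H_1 ≅ Z ⊕ Z/2Z,  H_2 = 0.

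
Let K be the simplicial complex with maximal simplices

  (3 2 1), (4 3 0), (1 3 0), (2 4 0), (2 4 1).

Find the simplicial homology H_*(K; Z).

H_0 ≅ Z,  H_1 ≅ Z,  H_2 = 0.

We work with the vertex ordering 0 < 1 < 2 < 3 < 4. The simplices of K, each written with vertices in increasing order, are:

  0-simplices (5): [0], [1], [2], [3], [4]
  1-simplices (10): [0,1], [0,2], [0,3], [0,4], [1,2], [1,3], [1,4], [2,3], [2,4], [3,4]
  2-simplices (5): [0,1,3], [0,2,4], [0,3,4], [1,2,3], [1,2,4]

so the chain groups are C_0 ≅ Z^5, C_1 ≅ Z^10, C_2 ≅ Z^5.

∂_1: C_1 → C_0 sends each edge [p,q] (with p < q) to q − p. For instance
  ∂[2,3] = [3] − [2].
The 5×10 boundary matrix has rank 4 and Smith normal form diag(1,1,1,1).

The boundary map ∂_2: C_2 → C_1 maps a triangle to the signed sum of its edges. For instance
  ∂[0,3,4] = [3,4] − [0,4] + [0,3],
  ∂[0,1,3] = [1,3] − [0,3] + [0,1].
The 10×5 boundary matrix has rank 5 and Smith normal form diag(1,1,1,1,1).

From H_k ≅ ker(∂_k) / im(∂_{k+1}) we obtain:

  H_0: rank C_0 − rank ∂_1 = 5 − 4 = 1, and the invariant factors of ∂_1 are all 1, so H_0 ≅ Z.
  H_1: rank ker ∂_1 − rank ∂_2 = (10 − 4) − 5 = 1, and the invariant factors of ∂_2 are all 1, so H_1 ≅ Z.
  H_2: rank ker ∂_2 − rank ∂_3 = (5 − 5) − 0 = 0, and there is no ∂_3, so H_2 ≅ 0.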